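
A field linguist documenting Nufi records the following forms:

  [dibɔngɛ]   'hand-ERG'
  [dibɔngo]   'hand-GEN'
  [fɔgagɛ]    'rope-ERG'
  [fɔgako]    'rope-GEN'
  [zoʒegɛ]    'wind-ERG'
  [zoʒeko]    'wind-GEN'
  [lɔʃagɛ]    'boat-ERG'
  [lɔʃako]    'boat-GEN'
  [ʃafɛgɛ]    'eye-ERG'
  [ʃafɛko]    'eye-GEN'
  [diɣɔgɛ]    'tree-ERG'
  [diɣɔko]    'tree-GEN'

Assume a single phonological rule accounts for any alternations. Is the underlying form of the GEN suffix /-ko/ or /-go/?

/-ko/

The GEN suffix surfaces as [-go] and [-ko], depending on the final segment of the stem.
The ERG suffix, which begins with [g], is invariant after every stem; so [g] is not altered by any rule here.
The GEN suffix is therefore /-ko/ underlyingly, with post-nasal voicing: voiceless stops become voiced after a nasal.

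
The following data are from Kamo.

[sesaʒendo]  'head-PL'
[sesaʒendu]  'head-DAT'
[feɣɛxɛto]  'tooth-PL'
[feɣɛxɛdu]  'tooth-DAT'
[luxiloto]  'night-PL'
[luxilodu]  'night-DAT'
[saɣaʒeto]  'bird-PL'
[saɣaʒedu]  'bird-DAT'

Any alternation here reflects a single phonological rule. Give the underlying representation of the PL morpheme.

The PL suffix surfaces as [-do] and [-to], depending on the final segment of the stem.
By contrast the DAT suffix keeps its initial [d] throughout — that segment must be underlying.
So the underlying form is /-to/, and voiceless stops become voiced after a nasal.

/-to/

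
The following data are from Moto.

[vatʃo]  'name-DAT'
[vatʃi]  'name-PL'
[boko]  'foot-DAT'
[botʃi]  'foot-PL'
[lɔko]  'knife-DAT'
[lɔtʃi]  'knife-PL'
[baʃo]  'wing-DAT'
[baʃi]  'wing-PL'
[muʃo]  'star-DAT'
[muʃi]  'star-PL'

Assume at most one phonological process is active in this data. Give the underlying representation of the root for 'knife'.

/lɔk/

The root 'knife' surfaces as [lɔko] and [lɔtʃi], with a stem-final [k] ~ [tʃ] alternation.
If /tʃ/ were underlying and a rule turned it into [k] before the DAT suffix, 'name' would also alternate; but it has [tʃ] in both [vatʃo] and [vatʃi].
So /k/ is underlying, and a rule of palatalization before a front vowel — /k/ becomes palato-alveolar [tʃ] before a front vowel — gives [tʃ].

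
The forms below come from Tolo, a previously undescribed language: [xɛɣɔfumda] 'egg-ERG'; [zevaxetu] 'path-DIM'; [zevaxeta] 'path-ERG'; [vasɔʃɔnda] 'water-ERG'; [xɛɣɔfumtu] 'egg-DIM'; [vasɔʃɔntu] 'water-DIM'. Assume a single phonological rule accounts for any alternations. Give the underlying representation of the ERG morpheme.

The ERG suffix surfaces as [-da] and [-ta], depending on the final segment of the stem.
The DIM suffix, which begins with [t], is invariant after every stem; so [t] is not altered by any rule here.
The ERG suffix is therefore /-da/ underlyingly, with post-vocalic devoicing: voiced stops become voiceless after a vowel.

/-da/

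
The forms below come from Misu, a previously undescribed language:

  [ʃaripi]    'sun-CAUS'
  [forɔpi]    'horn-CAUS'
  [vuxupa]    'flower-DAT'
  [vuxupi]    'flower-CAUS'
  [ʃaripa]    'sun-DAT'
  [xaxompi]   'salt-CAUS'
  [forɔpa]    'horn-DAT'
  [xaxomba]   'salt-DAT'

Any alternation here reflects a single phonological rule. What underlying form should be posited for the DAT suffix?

/-ba/

The DAT morpheme has two allomorphs, [-ba] and [-pa].
The CAUS suffix, which begins with [p], is invariant after every stem; so [p] is not altered by any rule here.
So the underlying form is /-ba/, and voiced stops become voiceless after a vowel.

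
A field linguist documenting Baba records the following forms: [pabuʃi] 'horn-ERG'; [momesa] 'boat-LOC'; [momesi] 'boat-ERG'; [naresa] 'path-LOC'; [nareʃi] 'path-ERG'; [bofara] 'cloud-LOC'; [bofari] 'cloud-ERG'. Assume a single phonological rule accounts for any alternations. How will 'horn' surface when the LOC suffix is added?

[pabusa]

The root 'path' surfaces as [naresa] and [nareʃi], with a stem-final [s] ~ [ʃ] alternation.
Compare 'boat', with invariant [s] in [momesa] and [momesi]: an analysis with underlying /s/ and a rule producing [ʃ] before the ERG suffix would wrongly predict alternation here too.
So /ʃ/ is underlying, and a rule of depalatalization — palato-alveolar /ʃ/ becomes [s] when no front vowel follows — gives [s].
The one attested form of 'horn', [pabuʃi], shows underlying /pabuʃ/. Applying the same rule when no front vowel follows gives [pabusa].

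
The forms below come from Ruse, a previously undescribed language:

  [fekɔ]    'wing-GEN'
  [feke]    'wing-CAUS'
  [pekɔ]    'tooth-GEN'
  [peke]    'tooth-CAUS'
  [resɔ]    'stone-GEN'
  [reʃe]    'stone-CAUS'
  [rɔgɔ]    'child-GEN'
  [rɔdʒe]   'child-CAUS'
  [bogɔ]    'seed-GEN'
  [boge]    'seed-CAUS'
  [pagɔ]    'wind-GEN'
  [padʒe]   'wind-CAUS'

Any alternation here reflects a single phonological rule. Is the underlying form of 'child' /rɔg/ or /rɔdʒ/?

/rɔdʒ/

'child' shows [g] ~ [dʒ] at the end of the stem ([rɔgɔ] vs [rɔdʒe]).
But 'seed' keeps [g] in both environments ([bogɔ], [boge]), so there is no rule changing /g/ to [dʒ] before the CAUS suffix.
The underlying segment must be /dʒ/; palato-alveolar /dʒ/ and /ʃ/ become [g] and [s] when no front vowel follows, yielding [g] there.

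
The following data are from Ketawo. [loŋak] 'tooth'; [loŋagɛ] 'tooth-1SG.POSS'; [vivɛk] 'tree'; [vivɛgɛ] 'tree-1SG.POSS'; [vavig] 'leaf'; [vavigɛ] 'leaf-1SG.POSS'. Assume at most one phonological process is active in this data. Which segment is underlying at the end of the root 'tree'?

/k/

In [vivɛk] and [vivɛgɛ] the final segment of 'tree' alternates: [k] ~ [g].
But 'leaf' keeps [g] in both environments ([vavig], [vavigɛ]), so there is no rule changing /g/ to [k] in isolation.
So /k/ is underlying, and a rule of intervocalic voicing — voiceless stops become voiced between vowels — gives [g].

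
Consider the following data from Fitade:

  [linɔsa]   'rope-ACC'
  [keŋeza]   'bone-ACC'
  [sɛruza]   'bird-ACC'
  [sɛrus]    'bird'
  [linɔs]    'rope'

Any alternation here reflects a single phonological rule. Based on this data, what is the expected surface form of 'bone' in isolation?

The root 'bird' surfaces as [sɛruza] and [sɛrus], with a stem-final [z] ~ [s] alternation.
But 'rope' keeps [s] in both environments ([linɔsa], [linɔs]), so there is no rule changing /s/ to [z] before the ACC suffix.
Therefore /z/ is basic and [s] is derived by word-final obstruent devoicing (voiced obstruents become voiceless word-finally).
From [keŋeza] the stem 'bone' is /keŋez/; word-finally this yields [keŋes].

[keŋes]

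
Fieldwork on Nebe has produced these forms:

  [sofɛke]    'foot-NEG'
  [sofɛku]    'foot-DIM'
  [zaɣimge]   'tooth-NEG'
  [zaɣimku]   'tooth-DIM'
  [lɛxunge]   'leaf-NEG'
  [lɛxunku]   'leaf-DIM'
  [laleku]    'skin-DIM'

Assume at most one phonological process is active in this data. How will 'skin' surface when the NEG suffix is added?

The NEG suffix surfaces as [-ge] and [-ke], depending on the final segment of the stem.
The DIM suffix, which begins with [k], is invariant after every stem; so [k] is not altered by any rule here.
The NEG suffix is therefore /-ge/ underlyingly, with post-vocalic devoicing: voiced stops become voiceless after a vowel.
After 'skin', which ends in a vowel, the suffix surfaces as [-ke], giving [laleke].

[laleke]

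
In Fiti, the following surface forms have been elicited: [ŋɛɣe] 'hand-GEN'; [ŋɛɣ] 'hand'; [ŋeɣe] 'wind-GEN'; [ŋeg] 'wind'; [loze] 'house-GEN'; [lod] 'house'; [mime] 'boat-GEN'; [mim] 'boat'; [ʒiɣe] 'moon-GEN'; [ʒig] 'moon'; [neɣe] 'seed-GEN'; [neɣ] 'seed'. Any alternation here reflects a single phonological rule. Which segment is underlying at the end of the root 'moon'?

/g/

The root 'moon' surfaces as [ʒiɣe] and [ʒig], with a stem-final [ɣ] ~ [g] alternation.
The stem 'hand' ([ŋɛɣe], [ŋɛɣ]) shows [ɣ] unchanged in both environments, so [ɣ] cannot be basic with [g] derived in isolation.
The underlying segment must be /g/; voiced stops become fricatives between vowels, yielding [ɣ] there.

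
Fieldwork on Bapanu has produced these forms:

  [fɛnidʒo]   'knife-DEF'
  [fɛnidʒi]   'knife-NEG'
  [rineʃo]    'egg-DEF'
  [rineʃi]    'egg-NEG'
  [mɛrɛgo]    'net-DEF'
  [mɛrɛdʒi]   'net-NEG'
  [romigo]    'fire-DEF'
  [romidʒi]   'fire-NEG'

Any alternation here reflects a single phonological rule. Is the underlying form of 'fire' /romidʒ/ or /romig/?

/romig/

'fire' shows [g] ~ [dʒ] at the end of the stem ([romigo] vs [romidʒi]).
The stem 'knife' ([fɛnidʒo], [fɛnidʒi]) shows [dʒ] unchanged in both environments, so [dʒ] cannot be basic with [g] derived before the DEF suffix.
The alternation reflects palatalization before a front vowel: /g/ becomes palato-alveolar [dʒ] before a front vowel. /g/ is underlying.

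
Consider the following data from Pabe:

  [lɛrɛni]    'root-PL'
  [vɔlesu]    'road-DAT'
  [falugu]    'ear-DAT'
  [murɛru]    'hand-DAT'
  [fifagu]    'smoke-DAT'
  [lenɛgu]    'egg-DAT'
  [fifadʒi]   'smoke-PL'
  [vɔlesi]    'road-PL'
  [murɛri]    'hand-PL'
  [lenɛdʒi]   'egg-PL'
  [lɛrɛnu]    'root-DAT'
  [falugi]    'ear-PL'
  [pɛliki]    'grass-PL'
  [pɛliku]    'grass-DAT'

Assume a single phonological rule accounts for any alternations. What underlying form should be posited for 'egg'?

'egg' shows [g] ~ [dʒ] at the end of the stem ([lenɛgu] vs [lenɛdʒi]).
Compare 'ear', with invariant [g] in [falugu] and [falugi]: an analysis with underlying /g/ and a rule producing [dʒ] before the PL suffix would wrongly predict alternation here too.
The alternation reflects depalatalization: palato-alveolar /dʒ/ becomes [g] when no front vowel follows. /dʒ/ is underlying.

/lenɛdʒ/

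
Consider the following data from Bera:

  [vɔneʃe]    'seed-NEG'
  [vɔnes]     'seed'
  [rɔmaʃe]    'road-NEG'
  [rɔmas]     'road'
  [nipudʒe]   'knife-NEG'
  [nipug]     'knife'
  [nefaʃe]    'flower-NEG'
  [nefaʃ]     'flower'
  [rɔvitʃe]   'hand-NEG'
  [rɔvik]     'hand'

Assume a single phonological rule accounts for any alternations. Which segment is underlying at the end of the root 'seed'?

/s/

The stem for 'seed' ends in [ʃ] in [vɔneʃe] but [s] in [vɔnes].
The stem 'flower' ([nefaʃe], [nefaʃ]) shows [ʃ] unchanged in both environments, so [ʃ] cannot be basic with [s] derived in isolation.
So /s/ is underlying, and a rule of palatalization before a front vowel — /k/, /g/ and /s/ become palato-alveolar [tʃ], [dʒ] and [ʃ] before a front vowel — gives [ʃ].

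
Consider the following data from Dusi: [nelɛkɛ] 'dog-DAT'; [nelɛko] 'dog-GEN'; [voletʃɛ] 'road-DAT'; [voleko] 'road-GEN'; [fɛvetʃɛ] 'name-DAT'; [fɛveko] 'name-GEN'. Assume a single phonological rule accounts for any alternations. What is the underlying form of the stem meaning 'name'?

/fɛvetʃ/

'name' shows [tʃ] ~ [k] at the end of the stem ([fɛvetʃɛ] vs [fɛveko]).
Compare 'dog', with invariant [k] in [nelɛkɛ] and [nelɛko]: an analysis with underlying /k/ and a rule producing [tʃ] before the DAT suffix would wrongly predict alternation here too.
Therefore /tʃ/ is basic and [k] is derived by depalatalization (palato-alveolar /tʃ/ becomes [k] when no front vowel follows).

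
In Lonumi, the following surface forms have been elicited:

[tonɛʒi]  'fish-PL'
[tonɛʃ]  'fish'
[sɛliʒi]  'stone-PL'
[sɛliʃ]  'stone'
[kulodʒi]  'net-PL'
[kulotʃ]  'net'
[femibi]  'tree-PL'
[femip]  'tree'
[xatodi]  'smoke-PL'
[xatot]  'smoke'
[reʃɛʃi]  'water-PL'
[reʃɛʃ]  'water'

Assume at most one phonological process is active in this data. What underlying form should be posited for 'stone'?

/sɛliʒ/

The root 'stone' surfaces as [sɛliʒi] and [sɛliʃ], with a stem-final [ʒ] ~ [ʃ] alternation.
But 'water' keeps [ʃ] in both environments ([reʃɛʃi], [reʃɛʃ]), so there is no rule changing /ʃ/ to [ʒ] before the PL suffix.
The alternation reflects word-final obstruent devoicing: voiced obstruents become voiceless word-finally. /ʒ/ is underlying.
So 'stone' = /sɛliʒ/.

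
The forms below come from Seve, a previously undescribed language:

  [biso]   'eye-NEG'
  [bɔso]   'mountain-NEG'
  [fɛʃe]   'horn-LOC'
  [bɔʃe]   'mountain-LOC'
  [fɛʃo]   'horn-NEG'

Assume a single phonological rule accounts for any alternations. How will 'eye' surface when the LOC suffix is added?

The stem for 'mountain' ends in [s] in [bɔso] but [ʃ] in [bɔʃe].
If /ʃ/ were underlying and a rule turned it into [s] before the NEG suffix, 'horn' would also alternate; but it has [ʃ] in both [fɛʃo] and [fɛʃe].
Therefore /s/ is basic and [ʃ] is derived by palatalization before a front vowel (/s/ becomes palato-alveolar [ʃ] before a front vowel).
The one attested form of 'eye', [biso], shows underlying /bis/. Applying the same rule before a front vowel gives [biʃe].

[biʃe]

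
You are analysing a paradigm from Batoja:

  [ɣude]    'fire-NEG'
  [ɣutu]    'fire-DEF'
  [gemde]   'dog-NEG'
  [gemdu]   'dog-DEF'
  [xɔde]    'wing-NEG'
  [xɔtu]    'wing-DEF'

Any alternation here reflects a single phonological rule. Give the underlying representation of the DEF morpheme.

/-tu/

The DEF suffix surfaces as [-du] and [-tu], depending on the final segment of the stem.
The NEG suffix, which begins with [d], is invariant after every stem; so [d] is not altered by any rule here.
So the underlying form is /-tu/, and voiceless stops become voiced after a nasal.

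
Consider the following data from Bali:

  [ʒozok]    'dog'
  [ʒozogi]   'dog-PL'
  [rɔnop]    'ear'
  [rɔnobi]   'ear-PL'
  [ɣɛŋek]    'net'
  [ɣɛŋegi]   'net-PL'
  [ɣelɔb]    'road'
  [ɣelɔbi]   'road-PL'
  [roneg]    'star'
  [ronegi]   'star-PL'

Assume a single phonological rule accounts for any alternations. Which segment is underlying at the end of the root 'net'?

In [ɣɛŋek] and [ɣɛŋegi] the final segment of 'net' alternates: [k] ~ [g].
Compare 'star', with invariant [g] in [roneg] and [ronegi]: an analysis with underlying /g/ and a rule producing [k] in isolation would wrongly predict alternation here too.
The alternation reflects intervocalic voicing: voiceless stops become voiced between vowels. /k/ is underlying.

/k/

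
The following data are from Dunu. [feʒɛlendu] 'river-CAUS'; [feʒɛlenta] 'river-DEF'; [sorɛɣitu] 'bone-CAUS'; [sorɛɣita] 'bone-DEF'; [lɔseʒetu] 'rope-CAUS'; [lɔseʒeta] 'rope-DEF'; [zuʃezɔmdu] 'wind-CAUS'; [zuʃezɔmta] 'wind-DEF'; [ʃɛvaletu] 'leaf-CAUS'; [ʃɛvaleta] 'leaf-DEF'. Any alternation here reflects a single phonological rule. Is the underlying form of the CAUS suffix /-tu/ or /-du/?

/-du/

The CAUS morpheme has two allomorphs, [-du] and [-tu].
The DEF suffix, which begins with [t], is invariant after every stem; so [t] is not altered by any rule here.
The CAUS suffix is therefore /-du/ underlyingly, with post-vocalic devoicing: voiced stops become voiceless after a vowel.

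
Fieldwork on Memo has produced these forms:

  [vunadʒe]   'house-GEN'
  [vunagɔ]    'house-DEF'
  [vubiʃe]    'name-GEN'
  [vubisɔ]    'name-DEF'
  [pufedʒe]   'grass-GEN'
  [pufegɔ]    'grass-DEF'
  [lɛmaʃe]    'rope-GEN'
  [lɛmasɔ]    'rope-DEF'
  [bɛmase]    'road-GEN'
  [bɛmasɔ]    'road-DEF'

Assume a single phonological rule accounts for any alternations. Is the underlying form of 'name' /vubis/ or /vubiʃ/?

/vubiʃ/

'name' shows [ʃ] ~ [s] at the end of the stem ([vubiʃe] vs [vubisɔ]).
Compare 'road', with invariant [s] in [bɛmase] and [bɛmasɔ]: an analysis with underlying /s/ and a rule producing [ʃ] before the GEN suffix would wrongly predict alternation here too.
The alternation reflects depalatalization: palato-alveolar /dʒ/ and /ʃ/ become [g] and [s] when no front vowel follows. /ʃ/ is underlying.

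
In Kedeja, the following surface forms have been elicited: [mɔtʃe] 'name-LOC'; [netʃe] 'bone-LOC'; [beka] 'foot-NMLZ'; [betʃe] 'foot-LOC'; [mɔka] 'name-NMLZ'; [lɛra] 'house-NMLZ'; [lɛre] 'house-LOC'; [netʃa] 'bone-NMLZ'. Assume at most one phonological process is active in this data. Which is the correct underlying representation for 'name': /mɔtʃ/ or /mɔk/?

/mɔk/

The stem for 'name' ends in [k] in [mɔka] but [tʃ] in [mɔtʃe].
The stem 'bone' ([netʃa], [netʃe]) shows [tʃ] unchanged in both environments, so [tʃ] cannot be basic with [k] derived before the NMLZ suffix.
The underlying segment must be /k/; /k/ becomes palato-alveolar [tʃ] before a front vowel, yielding [tʃ] there.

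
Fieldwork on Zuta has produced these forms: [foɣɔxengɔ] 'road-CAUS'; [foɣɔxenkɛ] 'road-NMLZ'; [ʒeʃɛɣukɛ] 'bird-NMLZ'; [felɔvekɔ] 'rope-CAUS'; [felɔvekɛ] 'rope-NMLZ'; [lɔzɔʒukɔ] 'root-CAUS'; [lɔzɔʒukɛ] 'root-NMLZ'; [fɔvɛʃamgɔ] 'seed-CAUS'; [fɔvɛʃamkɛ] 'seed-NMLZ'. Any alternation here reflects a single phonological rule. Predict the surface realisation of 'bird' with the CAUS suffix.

The CAUS suffix surfaces as [-gɔ] and [-kɔ], depending on the final segment of the stem.
The NMLZ suffix, which begins with [k], is invariant after every stem; so [k] is not altered by any rule here.
So the underlying form is /-gɔ/, and voiced stops become voiceless after a vowel.
After 'bird', which ends in a vowel, the suffix surfaces as [-kɔ], giving [ʒeʃɛɣukɔ].

[ʒeʃɛɣukɔ]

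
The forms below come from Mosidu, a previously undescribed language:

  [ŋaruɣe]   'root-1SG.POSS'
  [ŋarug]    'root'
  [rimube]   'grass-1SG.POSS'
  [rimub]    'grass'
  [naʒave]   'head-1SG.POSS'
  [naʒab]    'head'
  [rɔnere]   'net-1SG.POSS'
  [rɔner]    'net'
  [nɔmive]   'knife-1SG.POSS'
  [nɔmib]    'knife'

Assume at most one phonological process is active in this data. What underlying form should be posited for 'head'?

/naʒav/

In [naʒave] and [naʒab] the final segment of 'head' alternates: [v] ~ [b].
Compare 'grass', with invariant [b] in [rimube] and [rimub]: an analysis with underlying /b/ and a rule producing [v] before the 1SG.POSS suffix would wrongly predict alternation here too.
The underlying segment must be /v/; voiced fricatives become stops word-finally, yielding [b] there.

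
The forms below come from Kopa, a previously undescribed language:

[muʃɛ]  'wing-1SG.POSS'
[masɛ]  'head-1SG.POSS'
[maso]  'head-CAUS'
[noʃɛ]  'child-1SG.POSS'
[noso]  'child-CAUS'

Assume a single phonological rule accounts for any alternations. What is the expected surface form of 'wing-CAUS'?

'child' shows [s] ~ [ʃ] at the end of the stem ([noso] vs [noʃɛ]).
The stem 'head' ([maso], [masɛ]) shows [s] unchanged in both environments, so [s] cannot be basic with [ʃ] derived before the 1SG.POSS suffix.
The alternation reflects depalatalization: palato-alveolar /ʃ/ becomes [s] when no front vowel follows. /ʃ/ is underlying.
From [muʃɛ] the stem 'wing' is /muʃ/; when no front vowel follows this yields [muso].

[muso]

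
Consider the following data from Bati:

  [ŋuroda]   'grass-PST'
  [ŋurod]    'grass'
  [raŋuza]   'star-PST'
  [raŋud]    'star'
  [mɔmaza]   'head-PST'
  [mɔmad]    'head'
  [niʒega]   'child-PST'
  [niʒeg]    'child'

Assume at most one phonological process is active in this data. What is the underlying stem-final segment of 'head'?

The stem for 'head' ends in [z] in [mɔmaza] but [d] in [mɔmad].
The stem 'grass' ([ŋuroda], [ŋurod]) shows [d] unchanged in both environments, so [d] cannot be basic with [z] derived before the PST suffix.
So /z/ is underlying, and a rule of word-final hardening — voiced fricatives become stops word-finally — gives [d].

/z/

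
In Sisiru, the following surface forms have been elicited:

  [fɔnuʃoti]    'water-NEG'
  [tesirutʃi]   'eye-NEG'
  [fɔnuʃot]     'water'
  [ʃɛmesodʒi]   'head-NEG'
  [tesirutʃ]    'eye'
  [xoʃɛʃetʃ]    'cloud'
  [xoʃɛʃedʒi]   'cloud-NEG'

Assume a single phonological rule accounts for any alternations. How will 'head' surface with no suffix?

The root 'cloud' surfaces as [xoʃɛʃetʃ] and [xoʃɛʃedʒi], with a stem-final [tʃ] ~ [dʒ] alternation.
The stem 'eye' ([tesirutʃ], [tesirutʃi]) shows [tʃ] unchanged in both environments, so [tʃ] cannot be basic with [dʒ] derived before the NEG suffix.
So /dʒ/ is underlying, and a rule of word-final obstruent devoicing — voiced obstruents become voiceless word-finally — gives [tʃ].
From [ʃɛmesodʒi] the stem 'head' is /ʃɛmesodʒ/; word-finally this yields [ʃɛmesotʃ].

[ʃɛmesotʃ]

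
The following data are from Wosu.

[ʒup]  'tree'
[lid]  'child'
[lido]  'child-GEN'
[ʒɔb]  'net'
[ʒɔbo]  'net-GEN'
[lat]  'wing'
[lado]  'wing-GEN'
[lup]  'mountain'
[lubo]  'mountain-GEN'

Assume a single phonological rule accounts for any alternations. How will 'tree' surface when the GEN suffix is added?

In [lup] and [lubo] the final segment of 'mountain' alternates: [p] ~ [b].
Compare 'net', with invariant [b] in [ʒɔb] and [ʒɔbo]: an analysis with underlying /b/ and a rule producing [p] in isolation would wrongly predict alternation here too.
The alternation reflects intervocalic voicing: voiceless stops become voiced between vowels. /p/ is underlying.
The one attested form of 'tree', [ʒup], shows underlying /ʒup/. Applying the same rule between vowels gives [ʒubo].

[ʒubo]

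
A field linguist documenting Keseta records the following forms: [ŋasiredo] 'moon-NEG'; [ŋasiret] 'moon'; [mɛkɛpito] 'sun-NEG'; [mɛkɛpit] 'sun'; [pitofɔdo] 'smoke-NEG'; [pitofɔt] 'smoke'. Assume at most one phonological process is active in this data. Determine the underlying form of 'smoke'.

/pitofɔd/

'smoke' shows [d] ~ [t] at the end of the stem ([pitofɔdo] vs [pitofɔt]).
Compare 'sun', with invariant [t] in [mɛkɛpito] and [mɛkɛpit]: an analysis with underlying /t/ and a rule producing [d] before the NEG suffix would wrongly predict alternation here too.
So /d/ is underlying, and a rule of word-final obstruent devoicing — voiced obstruents become voiceless word-finally — gives [t].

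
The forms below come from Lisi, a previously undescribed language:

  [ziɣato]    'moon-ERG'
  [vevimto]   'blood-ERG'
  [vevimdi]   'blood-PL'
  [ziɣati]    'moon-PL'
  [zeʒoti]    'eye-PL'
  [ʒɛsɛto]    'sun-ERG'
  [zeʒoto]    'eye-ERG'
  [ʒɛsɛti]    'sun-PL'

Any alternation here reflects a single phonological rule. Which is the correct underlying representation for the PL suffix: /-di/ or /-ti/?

/-di/

The PL suffix surfaces as [-di] and [-ti], depending on the final segment of the stem.
By contrast the ERG suffix keeps its initial [t] throughout — that segment must be underlying.
The PL suffix is therefore /-di/ underlyingly, with post-vocalic devoicing: voiced stops become voiceless after a vowel.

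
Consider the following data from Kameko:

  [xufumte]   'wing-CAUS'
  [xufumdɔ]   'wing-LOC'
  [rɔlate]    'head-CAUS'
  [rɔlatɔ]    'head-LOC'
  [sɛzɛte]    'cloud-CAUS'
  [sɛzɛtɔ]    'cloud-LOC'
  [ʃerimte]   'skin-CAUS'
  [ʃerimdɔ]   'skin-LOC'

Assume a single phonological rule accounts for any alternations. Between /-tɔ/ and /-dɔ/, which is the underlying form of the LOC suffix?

The LOC morpheme has two allomorphs, [-dɔ] and [-tɔ].
By contrast the CAUS suffix keeps its initial [t] throughout — that segment must be underlying.
So the underlying form is /-dɔ/, and voiced stops become voiceless after a vowel.

/-dɔ/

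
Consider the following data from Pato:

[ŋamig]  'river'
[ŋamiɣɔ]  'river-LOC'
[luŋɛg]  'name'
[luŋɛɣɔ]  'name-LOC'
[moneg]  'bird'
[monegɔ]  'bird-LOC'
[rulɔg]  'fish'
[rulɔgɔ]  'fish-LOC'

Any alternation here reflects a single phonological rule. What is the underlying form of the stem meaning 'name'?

/luŋɛɣ/

'name' shows [g] ~ [ɣ] at the end of the stem ([luŋɛg] vs [luŋɛɣɔ]).
Compare 'bird', with invariant [g] in [moneg] and [monegɔ]: an analysis with underlying /g/ and a rule producing [ɣ] before the LOC suffix would wrongly predict alternation here too.
So /ɣ/ is underlying, and a rule of word-final hardening — voiced fricatives become stops word-finally — gives [g].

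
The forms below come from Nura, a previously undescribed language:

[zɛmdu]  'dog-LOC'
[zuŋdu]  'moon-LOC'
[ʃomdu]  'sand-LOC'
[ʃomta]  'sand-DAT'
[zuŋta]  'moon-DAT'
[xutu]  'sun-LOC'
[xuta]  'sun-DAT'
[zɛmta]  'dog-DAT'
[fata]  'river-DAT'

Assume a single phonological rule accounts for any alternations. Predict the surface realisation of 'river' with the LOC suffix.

The LOC suffix surfaces as [-du] and [-tu], depending on the final segment of the stem.
The DAT suffix, which begins with [t], is invariant after every stem; so [t] is not altered by any rule here.
So the underlying form is /-du/, and voiced stops become voiceless after a vowel.
After 'river', which ends in a vowel, the suffix surfaces as [-tu], giving [fatu].

[fatu]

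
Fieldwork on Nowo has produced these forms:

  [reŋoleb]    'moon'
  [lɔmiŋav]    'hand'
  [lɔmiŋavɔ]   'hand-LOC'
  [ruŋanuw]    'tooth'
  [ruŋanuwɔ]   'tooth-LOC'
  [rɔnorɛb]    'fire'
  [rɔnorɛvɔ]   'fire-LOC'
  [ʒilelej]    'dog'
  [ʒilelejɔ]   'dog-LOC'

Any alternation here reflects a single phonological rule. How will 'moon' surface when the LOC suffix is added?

The root 'fire' surfaces as [rɔnorɛb] and [rɔnorɛvɔ], with a stem-final [b] ~ [v] alternation.
Compare 'hand', with invariant [v] in [lɔmiŋav] and [lɔmiŋavɔ]: an analysis with underlying /v/ and a rule producing [b] in isolation would wrongly predict alternation here too.
So /b/ is underlying, and a rule of intervocalic spirantization — voiced stops become fricatives between vowels — gives [v].
The one attested form of 'moon', [reŋoleb], shows underlying /reŋoleb/. Applying the same rule between vowels gives [reŋolevɔ].

[reŋolevɔ]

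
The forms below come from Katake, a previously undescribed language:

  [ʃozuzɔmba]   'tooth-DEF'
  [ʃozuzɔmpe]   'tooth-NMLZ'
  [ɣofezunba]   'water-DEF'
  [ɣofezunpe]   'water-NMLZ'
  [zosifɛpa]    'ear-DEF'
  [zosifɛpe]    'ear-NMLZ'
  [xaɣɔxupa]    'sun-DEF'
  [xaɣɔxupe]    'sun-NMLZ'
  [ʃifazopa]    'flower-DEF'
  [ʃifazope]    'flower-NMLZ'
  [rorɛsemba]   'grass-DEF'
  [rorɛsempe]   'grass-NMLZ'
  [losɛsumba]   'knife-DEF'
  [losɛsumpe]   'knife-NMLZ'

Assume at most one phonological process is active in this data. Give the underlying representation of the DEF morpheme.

The DEF morpheme has two allomorphs, [-ba] and [-pa].
By contrast the NMLZ suffix keeps its initial [p] throughout — that segment must be underlying.
So the underlying form is /-ba/, and voiced stops become voiceless after a vowel.

/-ba/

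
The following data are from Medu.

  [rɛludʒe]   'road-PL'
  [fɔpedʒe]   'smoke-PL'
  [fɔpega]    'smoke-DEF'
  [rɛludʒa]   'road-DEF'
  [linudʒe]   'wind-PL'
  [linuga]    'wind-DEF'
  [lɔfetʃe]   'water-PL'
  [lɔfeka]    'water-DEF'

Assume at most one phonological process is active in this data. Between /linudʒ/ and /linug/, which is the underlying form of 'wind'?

'wind' shows [dʒ] ~ [g] at the end of the stem ([linudʒe] vs [linuga]).
But 'road' keeps [dʒ] in both environments ([rɛludʒe], [rɛludʒa]), so there is no rule changing /dʒ/ to [g] before the DEF suffix.
Therefore /g/ is basic and [dʒ] is derived by palatalization before a front vowel (/k/ and /g/ become palato-alveolar [tʃ] and [dʒ] before a front vowel).

/linug/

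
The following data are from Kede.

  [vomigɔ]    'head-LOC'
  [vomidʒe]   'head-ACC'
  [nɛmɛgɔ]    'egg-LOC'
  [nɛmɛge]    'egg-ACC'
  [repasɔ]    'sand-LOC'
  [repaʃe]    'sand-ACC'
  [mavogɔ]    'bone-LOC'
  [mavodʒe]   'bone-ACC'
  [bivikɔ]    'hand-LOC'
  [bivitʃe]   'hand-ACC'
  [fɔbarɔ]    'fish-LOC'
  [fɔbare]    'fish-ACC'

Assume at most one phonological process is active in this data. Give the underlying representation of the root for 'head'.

/vomidʒ/

'head' shows [g] ~ [dʒ] at the end of the stem ([vomigɔ] vs [vomidʒe]).
Compare 'egg', with invariant [g] in [nɛmɛgɔ] and [nɛmɛge]: an analysis with underlying /g/ and a rule producing [dʒ] before the ACC suffix would wrongly predict alternation here too.
The underlying segment must be /dʒ/; palato-alveolar /tʃ/, /dʒ/ and /ʃ/ become [k], [g] and [s] when no front vowel follows, yielding [g] there.
The underlying form of 'head' is therefore /vomidʒ/.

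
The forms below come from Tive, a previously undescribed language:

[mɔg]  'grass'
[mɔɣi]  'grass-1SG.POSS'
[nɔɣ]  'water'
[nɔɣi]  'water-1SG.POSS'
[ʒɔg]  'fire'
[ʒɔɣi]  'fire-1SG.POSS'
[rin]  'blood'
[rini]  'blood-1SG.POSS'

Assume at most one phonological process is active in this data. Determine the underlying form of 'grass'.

The stem for 'grass' ends in [g] in [mɔg] but [ɣ] in [mɔɣi].
Compare 'water', with invariant [ɣ] in [nɔɣ] and [nɔɣi]: an analysis with underlying /ɣ/ and a rule producing [g] in isolation would wrongly predict alternation here too.
The underlying segment must be /g/; voiced stops become fricatives between vowels, yielding [ɣ] there.
So 'grass' = /mɔg/.

/mɔg/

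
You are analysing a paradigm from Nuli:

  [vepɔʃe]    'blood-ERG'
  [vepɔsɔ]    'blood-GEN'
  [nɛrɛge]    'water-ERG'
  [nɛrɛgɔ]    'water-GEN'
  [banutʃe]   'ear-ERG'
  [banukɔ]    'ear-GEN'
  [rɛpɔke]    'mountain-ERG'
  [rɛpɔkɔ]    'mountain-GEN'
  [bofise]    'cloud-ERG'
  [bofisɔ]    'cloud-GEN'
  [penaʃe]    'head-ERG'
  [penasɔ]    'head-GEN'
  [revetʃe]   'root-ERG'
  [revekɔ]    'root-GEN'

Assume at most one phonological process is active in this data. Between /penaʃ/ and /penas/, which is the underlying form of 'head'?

In [penaʃe] and [penasɔ] the final segment of 'head' alternates: [ʃ] ~ [s].
The stem 'cloud' ([bofise], [bofisɔ]) shows [s] unchanged in both environments, so [s] cannot be basic with [ʃ] derived before the ERG suffix.
Therefore /ʃ/ is basic and [s] is derived by depalatalization (palato-alveolar /tʃ/ and /ʃ/ become [k] and [s] when no front vowel follows).

/penaʃ/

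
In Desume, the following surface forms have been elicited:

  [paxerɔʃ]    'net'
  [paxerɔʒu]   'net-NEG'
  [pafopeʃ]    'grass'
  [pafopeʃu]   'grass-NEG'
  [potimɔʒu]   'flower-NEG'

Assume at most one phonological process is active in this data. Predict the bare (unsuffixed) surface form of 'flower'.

'net' shows [ʃ] ~ [ʒ] at the end of the stem ([paxerɔʃ] vs [paxerɔʒu]).
But 'grass' keeps [ʃ] in both environments ([pafopeʃ], [pafopeʃu]), so there is no rule changing /ʃ/ to [ʒ] before the NEG suffix.
The underlying segment must be /ʒ/; voiced obstruents become voiceless word-finally, yielding [ʃ] there.
From [potimɔʒu] the stem 'flower' is /potimɔʒ/; word-finally this yields [potimɔʃ].

[potimɔʃ]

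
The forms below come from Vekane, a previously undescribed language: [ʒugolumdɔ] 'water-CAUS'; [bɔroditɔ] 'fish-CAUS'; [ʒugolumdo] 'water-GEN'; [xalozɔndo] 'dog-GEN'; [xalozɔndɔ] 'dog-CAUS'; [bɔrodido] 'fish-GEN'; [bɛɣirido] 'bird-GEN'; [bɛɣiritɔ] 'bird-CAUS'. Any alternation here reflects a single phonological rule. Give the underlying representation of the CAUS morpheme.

The CAUS morpheme has two allomorphs, [-dɔ] and [-tɔ].
By contrast the GEN suffix keeps its initial [d] throughout — that segment must be underlying.
The CAUS suffix is therefore /-tɔ/ underlyingly, with post-nasal voicing: voiceless stops become voiced after a nasal.

/-tɔ/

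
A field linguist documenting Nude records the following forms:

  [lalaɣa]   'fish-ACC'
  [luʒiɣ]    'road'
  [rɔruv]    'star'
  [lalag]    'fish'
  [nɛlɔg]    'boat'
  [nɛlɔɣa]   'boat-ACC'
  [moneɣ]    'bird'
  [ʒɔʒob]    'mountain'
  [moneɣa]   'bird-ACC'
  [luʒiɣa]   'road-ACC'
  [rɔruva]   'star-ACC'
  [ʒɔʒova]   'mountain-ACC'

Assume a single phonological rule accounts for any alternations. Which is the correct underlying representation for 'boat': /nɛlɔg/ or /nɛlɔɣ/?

/nɛlɔg/

'boat' shows [g] ~ [ɣ] at the end of the stem ([nɛlɔg] vs [nɛlɔɣa]).
If /ɣ/ were underlying and a rule turned it into [g] in isolation, 'road' would also alternate; but it has [ɣ] in both [luʒiɣ] and [luʒiɣa].
Therefore /g/ is basic and [ɣ] is derived by intervocalic spirantization (voiced stops become fricatives between vowels).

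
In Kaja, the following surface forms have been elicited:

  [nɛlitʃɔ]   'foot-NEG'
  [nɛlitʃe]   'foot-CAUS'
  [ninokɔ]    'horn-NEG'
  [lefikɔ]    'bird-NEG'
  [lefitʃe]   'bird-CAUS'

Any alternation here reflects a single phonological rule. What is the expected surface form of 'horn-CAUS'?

In [lefikɔ] and [lefitʃe] the final segment of 'bird' alternates: [k] ~ [tʃ].
The stem 'foot' ([nɛlitʃɔ], [nɛlitʃe]) shows [tʃ] unchanged in both environments, so [tʃ] cannot be basic with [k] derived before the NEG suffix.
The underlying segment must be /k/; /k/ becomes palato-alveolar [tʃ] before a front vowel, yielding [tʃ] there.
From [ninokɔ] the stem 'horn' is /ninok/; before a front vowel this yields [ninotʃe].

[ninotʃe]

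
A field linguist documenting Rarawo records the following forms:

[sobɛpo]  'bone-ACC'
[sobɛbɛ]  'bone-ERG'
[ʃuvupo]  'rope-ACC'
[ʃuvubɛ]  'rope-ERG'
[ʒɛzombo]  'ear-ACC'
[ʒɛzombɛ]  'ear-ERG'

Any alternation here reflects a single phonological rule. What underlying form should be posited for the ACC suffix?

/-po/

The ACC suffix surfaces as [-bo] and [-po], depending on the final segment of the stem.
The ERG suffix, which begins with [b], is invariant after every stem; so [b] is not altered by any rule here.
The ACC suffix is therefore /-po/ underlyingly, with post-nasal voicing: voiceless stops become voiced after a nasal.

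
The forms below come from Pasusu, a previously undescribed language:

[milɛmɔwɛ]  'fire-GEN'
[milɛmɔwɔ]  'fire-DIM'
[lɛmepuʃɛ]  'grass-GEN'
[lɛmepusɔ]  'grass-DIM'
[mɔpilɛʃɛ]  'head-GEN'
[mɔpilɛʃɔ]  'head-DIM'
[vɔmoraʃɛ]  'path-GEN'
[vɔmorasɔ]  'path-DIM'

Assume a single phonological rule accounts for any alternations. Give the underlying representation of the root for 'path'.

/vɔmoras/

The root 'path' surfaces as [vɔmoraʃɛ] and [vɔmorasɔ], with a stem-final [ʃ] ~ [s] alternation.
The stem 'head' ([mɔpilɛʃɛ], [mɔpilɛʃɔ]) shows [ʃ] unchanged in both environments, so [ʃ] cannot be basic with [s] derived before the DIM suffix.
So /s/ is underlying, and a rule of palatalization before a front vowel — /s/ becomes palato-alveolar [ʃ] before a front vowel — gives [ʃ].
The underlying form of 'path' is therefore /vɔmoras/.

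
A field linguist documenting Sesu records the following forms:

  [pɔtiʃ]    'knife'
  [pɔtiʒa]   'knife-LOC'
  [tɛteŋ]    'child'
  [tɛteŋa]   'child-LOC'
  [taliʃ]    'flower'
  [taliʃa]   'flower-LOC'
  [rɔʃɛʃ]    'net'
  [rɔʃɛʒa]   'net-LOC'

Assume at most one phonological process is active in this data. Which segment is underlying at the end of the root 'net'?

/ʒ/

'net' shows [ʃ] ~ [ʒ] at the end of the stem ([rɔʃɛʃ] vs [rɔʃɛʒa]).
But 'flower' keeps [ʃ] in both environments ([taliʃ], [taliʃa]), so there is no rule changing /ʃ/ to [ʒ] before the LOC suffix.
The alternation reflects word-final obstruent devoicing: voiced obstruents become voiceless word-finally. /ʒ/ is underlying.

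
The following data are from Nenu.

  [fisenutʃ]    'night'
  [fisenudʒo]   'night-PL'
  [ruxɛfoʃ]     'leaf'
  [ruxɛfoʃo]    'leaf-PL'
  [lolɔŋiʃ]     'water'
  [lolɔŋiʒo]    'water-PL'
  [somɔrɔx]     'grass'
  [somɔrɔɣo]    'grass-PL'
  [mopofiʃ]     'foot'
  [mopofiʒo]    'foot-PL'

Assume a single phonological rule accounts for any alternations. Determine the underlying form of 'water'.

/lolɔŋiʒ/

The root 'water' surfaces as [lolɔŋiʃ] and [lolɔŋiʒo], with a stem-final [ʃ] ~ [ʒ] alternation.
The stem 'leaf' ([ruxɛfoʃ], [ruxɛfoʃo]) shows [ʃ] unchanged in both environments, so [ʃ] cannot be basic with [ʒ] derived before the PL suffix.
The underlying segment must be /ʒ/; voiced obstruents become voiceless word-finally, yielding [ʃ] there.
So 'water' = /lolɔŋiʒ/.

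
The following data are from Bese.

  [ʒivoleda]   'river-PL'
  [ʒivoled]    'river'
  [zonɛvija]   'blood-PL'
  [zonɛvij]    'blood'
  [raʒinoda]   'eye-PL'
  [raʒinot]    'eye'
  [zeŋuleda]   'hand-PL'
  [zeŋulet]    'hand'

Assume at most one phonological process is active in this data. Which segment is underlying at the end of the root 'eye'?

In [raʒinoda] and [raʒinot] the final segment of 'eye' alternates: [d] ~ [t].
The stem 'river' ([ʒivoleda], [ʒivoled]) shows [d] unchanged in both environments, so [d] cannot be basic with [t] derived in isolation.
Therefore /t/ is basic and [d] is derived by intervocalic voicing (voiceless stops become voiced between vowels).

/t/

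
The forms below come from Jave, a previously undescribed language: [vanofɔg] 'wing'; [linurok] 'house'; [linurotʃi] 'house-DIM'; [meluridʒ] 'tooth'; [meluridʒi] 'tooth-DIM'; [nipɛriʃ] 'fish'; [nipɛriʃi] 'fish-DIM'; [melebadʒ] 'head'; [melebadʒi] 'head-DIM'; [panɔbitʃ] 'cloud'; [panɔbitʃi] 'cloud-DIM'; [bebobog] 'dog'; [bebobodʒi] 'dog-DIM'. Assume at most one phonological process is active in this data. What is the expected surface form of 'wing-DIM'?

[vanofɔdʒi]

In [bebobog] and [bebobodʒi] the final segment of 'dog' alternates: [g] ~ [dʒ].
Compare 'tooth', with invariant [dʒ] in [meluridʒ] and [meluridʒi]: an analysis with underlying /dʒ/ and a rule producing [g] in isolation would wrongly predict alternation here too.
The alternation reflects palatalization before a front vowel: /k/ and /g/ become palato-alveolar [tʃ] and [dʒ] before a front vowel. /g/ is underlying.
From [vanofɔg] the stem 'wing' is /vanofɔg/; before a front vowel this yields [vanofɔdʒi].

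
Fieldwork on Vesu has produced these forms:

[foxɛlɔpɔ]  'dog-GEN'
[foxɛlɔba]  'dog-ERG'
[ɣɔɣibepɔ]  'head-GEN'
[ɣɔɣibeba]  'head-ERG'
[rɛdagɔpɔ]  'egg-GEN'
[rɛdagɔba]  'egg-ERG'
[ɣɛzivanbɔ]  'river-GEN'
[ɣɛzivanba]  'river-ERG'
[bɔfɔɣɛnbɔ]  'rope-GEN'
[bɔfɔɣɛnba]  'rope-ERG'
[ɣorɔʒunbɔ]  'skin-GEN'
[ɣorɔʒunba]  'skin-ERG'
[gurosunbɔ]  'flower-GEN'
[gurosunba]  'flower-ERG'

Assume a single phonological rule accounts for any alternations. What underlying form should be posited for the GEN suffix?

The GEN suffix surfaces as [-bɔ] and [-pɔ], depending on the final segment of the stem.
By contrast the ERG suffix keeps its initial [b] throughout — that segment must be underlying.
The GEN suffix is therefore /-pɔ/ underlyingly, with post-nasal voicing: voiceless stops become voiced after a nasal.

/-pɔ/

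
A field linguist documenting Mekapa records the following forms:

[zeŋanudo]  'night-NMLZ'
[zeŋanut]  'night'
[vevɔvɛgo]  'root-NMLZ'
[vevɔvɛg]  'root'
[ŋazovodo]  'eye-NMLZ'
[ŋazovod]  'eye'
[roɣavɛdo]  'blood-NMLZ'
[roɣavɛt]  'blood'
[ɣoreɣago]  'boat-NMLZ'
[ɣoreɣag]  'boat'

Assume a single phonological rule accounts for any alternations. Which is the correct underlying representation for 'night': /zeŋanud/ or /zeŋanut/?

'night' shows [d] ~ [t] at the end of the stem ([zeŋanudo] vs [zeŋanut]).
If /d/ were underlying and a rule turned it into [t] in isolation, 'eye' would also alternate; but it has [d] in both [ŋazovodo] and [ŋazovod].
The alternation reflects intervocalic voicing: voiceless stops become voiced between vowels. /t/ is underlying.

/zeŋanut/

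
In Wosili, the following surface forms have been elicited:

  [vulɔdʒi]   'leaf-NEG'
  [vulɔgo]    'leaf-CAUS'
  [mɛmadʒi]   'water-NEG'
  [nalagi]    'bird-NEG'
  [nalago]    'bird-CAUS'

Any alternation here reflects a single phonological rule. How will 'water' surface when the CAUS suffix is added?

[mɛmago]

The stem for 'leaf' ends in [dʒ] in [vulɔdʒi] but [g] in [vulɔgo].
The stem 'bird' ([nalagi], [nalago]) shows [g] unchanged in both environments, so [g] cannot be basic with [dʒ] derived before the NEG suffix.
The underlying segment must be /dʒ/; palato-alveolar /dʒ/ becomes [g] when no front vowel follows, yielding [g] there.
The one attested form of 'water', [mɛmadʒi], shows underlying /mɛmadʒ/. Applying the same rule when no front vowel follows gives [mɛmago].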